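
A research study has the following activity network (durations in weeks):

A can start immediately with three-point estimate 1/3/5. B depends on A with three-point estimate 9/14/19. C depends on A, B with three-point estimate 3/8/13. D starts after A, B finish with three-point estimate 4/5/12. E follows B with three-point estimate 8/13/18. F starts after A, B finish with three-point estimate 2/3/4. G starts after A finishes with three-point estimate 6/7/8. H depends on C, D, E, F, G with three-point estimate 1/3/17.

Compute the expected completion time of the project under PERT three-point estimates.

te_A = (1 + 4·3 + 5)/6 = 18/6 = 3
te_B = (9 + 4·14 + 19)/6 = 84/6 = 14
te_C = (3 + 4·8 + 13)/6 = 48/6 = 8
te_D = (4 + 4·5 + 12)/6 = 36/6 = 6
te_E = (8 + 4·13 + 18)/6 = 78/6 = 13
te_F = (2 + 4·3 + 4)/6 = 18/6 = 3
te_G = (6 + 4·7 + 8)/6 = 42/6 = 7
te_H = (1 + 4·3 + 17)/6 = 30/6 = 5

Forward pass:
ES_A = 0; EF_A = 3
ES_B = 3; EF_B = 3+14 = 17
ES_C = max(EF_A=3, EF_B=17) = 17; EF_C = 17+8 = 25
ES_D = max(EF_A=3, EF_B=17) = 17; EF_D = 17+6 = 23
ES_E = 17; EF_E = 17+13 = 30
ES_F = max(EF_A=3, EF_B=17) = 17; EF_F = 17+3 = 20
ES_G = 3; EF_G = 3+7 = 10
ES_H = max(EF_C=25, EF_D=23, EF_E=30, EF_F=20, EF_G=10) = 30; EF_H = 30+5 = 35
Expected project duration μ = 35 weeks. Critical path: A → B → E → H.

35 weeks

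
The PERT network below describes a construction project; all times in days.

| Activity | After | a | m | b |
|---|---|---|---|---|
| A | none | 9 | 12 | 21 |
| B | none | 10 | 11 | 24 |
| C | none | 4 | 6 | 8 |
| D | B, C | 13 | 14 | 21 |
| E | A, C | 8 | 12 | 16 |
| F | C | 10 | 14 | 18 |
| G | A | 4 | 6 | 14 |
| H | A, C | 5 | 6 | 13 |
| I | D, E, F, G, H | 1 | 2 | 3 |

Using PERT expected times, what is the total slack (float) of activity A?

te_A = (9 + 4·12 + 21)/6 = 78/6 = 13
te_B = (10 + 4·11 + 24)/6 = 78/6 = 13
te_C = (4 + 4·6 + 8)/6 = 36/6 = 6
te_D = (13 + 4·14 + 21)/6 = 90/6 = 15
te_E = (8 + 4·12 + 16)/6 = 72/6 = 12
te_F = (10 + 4·14 + 18)/6 = 84/6 = 14
te_G = (4 + 4·6 + 14)/6 = 42/6 = 7
te_H = (5 + 4·6 + 13)/6 = 42/6 = 7
te_I = (1 + 4·2 + 3)/6 = 12/6 = 2

Forward pass:
ES_A = 0; EF_A = 13
ES_B = 0; EF_B = 13
ES_C = 0; EF_C = 6
ES_D = max(EF_B=13, EF_C=6) = 13; EF_D = 13+15 = 28
ES_E = max(EF_A=13, EF_C=6) = 13; EF_E = 13+12 = 25
ES_F = 6; EF_F = 6+14 = 20
ES_G = 13; EF_G = 13+7 = 20
ES_H = max(EF_A=13, EF_C=6) = 13; EF_H = 13+7 = 20
ES_I = max(EF_D=28, EF_E=25, EF_F=20, EF_G=20, EF_H=20) = 28; EF_I = 28+2 = 30
Expected project duration μ = 30 days. Critical path: B → D → I.

Backward pass:
LF_I = 30; LS_I = 30−2 = 28
LF_H = LS_I = 28; LS_H = 28−7 = 21
LF_G = LS_I = 28; LS_G = 28−7 = 21
LF_F = LS_I = 28; LS_F = 28−14 = 14
LF_E = LS_I = 28; LS_E = 28−12 = 16
LF_D = LS_I = 28; LS_D = 28−15 = 13
LF_C = min(LS_D=13, LS_E=16, LS_F=14, LS_H=21) = 13; LS_C = 13−6 = 7
LF_B = LS_D = 13; LS_B = 13−13 = 0
LF_A = min(LS_E=16, LS_G=21, LS_H=21) = 16; LS_A = 16−13 = 3
Slack_A = LS_A − ES_A = 3 − 0 = 3

3 days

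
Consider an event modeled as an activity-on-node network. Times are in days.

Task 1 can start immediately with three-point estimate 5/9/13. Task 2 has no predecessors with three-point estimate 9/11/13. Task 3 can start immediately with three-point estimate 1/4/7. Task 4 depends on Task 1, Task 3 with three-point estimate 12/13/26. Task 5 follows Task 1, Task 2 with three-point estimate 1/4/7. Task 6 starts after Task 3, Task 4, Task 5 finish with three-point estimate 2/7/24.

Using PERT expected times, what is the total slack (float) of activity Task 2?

te_Task 1 = (5 + 4·9 + 13)/6 = 54/6 = 9
te_Task 2 = (9 + 4·11 + 13)/6 = 66/6 = 11
te_Task 3 = (1 + 4·4 + 7)/6 = 24/6 = 4
te_Task 4 = (12 + 4·13 + 26)/6 = 90/6 = 15
te_Task 5 = (1 + 4·4 + 7)/6 = 24/6 = 4
te_Task 6 = (2 + 4·7 + 24)/6 = 54/6 = 9

Forward pass:
ES_Task 1 = 0; EF_Task 1 = 9
ES_Task 2 = 0; EF_Task 2 = 11
ES_Task 3 = 0; EF_Task 3 = 4
ES_Task 4 = max(EF_Task 1=9, EF_Task 3=4) = 9; EF_Task 4 = 9+15 = 24
ES_Task 5 = max(EF_Task 1=9, EF_Task 2=11) = 11; EF_Task 5 = 11+4 = 15
ES_Task 6 = max(EF_Task 3=4, EF_Task 4=24, EF_Task 5=15) = 24; EF_Task 6 = 24+9 = 33
Expected project duration μ = 33 days. Critical path: Task 1 → Task 4 → Task 6.

Backward pass:
LF_Task 6 = 33; LS_Task 6 = 33−9 = 24
LF_Task 5 = LS_Task 6 = 24; LS_Task 5 = 24−4 = 20
LF_Task 4 = LS_Task 6 = 24; LS_Task 4 = 24−15 = 9
LF_Task 3 = min(LS_Task 4=9, LS_Task 6=24) = 9; LS_Task 3 = 9−4 = 5
LF_Task 2 = LS_Task 5 = 20; LS_Task 2 = 20−11 = 9
LF_Task 1 = min(LS_Task 4=9, LS_Task 5=20) = 9; LS_Task 1 = 9−9 = 0
Slack_Task 2 = LS_Task 2 − ES_Task 2 = 9 − 0 = 9

9 days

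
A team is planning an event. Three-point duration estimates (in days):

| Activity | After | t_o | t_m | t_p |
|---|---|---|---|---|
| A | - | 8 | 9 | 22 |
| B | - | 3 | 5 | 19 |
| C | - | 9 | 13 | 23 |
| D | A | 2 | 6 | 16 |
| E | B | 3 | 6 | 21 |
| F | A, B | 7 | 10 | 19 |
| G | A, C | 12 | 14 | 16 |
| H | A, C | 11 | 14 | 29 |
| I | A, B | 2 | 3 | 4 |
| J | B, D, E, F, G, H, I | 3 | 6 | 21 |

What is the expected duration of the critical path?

38 days

te_A = (8 + 4·9 + 22)/6 = 66/6 = 11
te_B = (3 + 4·5 + 19)/6 = 42/6 = 7
te_C = (9 + 4·13 + 23)/6 = 84/6 = 14
te_D = (2 + 4·6 + 16)/6 = 42/6 = 7
te_E = (3 + 4·6 + 21)/6 = 48/6 = 8
te_F = (7 + 4·10 + 19)/6 = 66/6 = 11
te_G = (12 + 4·14 + 16)/6 = 84/6 = 14
te_H = (11 + 4·14 + 29)/6 = 96/6 = 16
te_I = (2 + 4·3 + 4)/6 = 18/6 = 3
te_J = (3 + 4·6 + 21)/6 = 48/6 = 8

Forward pass:
ES_A = 0; EF_A = 11
ES_B = 0; EF_B = 7
ES_C = 0; EF_C = 14
ES_D = 11; EF_D = 11+7 = 18
ES_E = 7; EF_E = 7+8 = 15
ES_F = max(EF_A=11, EF_B=7) = 11; EF_F = 11+11 = 22
ES_G = max(EF_A=11, EF_C=14) = 14; EF_G = 14+14 = 28
ES_H = max(EF_A=11, EF_C=14) = 14; EF_H = 14+16 = 30
ES_I = max(EF_A=11, EF_B=7) = 11; EF_I = 11+3 = 14
ES_J = max(EF_B=7, EF_D=18, EF_E=15, EF_F=22, EF_G=28, EF_H=30, EF_I=14) = 30; EF_J = 30+8 = 38
Expected project duration μ = 38 days. Critical path: C → H → J.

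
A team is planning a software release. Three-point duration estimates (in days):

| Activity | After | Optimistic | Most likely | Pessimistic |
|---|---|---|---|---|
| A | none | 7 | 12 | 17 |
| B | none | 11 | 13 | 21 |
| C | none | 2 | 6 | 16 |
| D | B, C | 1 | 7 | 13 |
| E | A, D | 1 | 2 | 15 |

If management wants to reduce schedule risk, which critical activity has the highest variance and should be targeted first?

te_A = (7 + 4·12 + 17)/6 = 72/6 = 12; σ²_A = ((17−7)/6)² = 2.778
te_B = (11 + 4·13 + 21)/6 = 84/6 = 14; σ²_B = ((21−11)/6)² = 2.778
te_C = (2 + 4·6 + 16)/6 = 42/6 = 7; σ²_C = ((16−2)/6)² = 5.444
te_D = (1 + 4·7 + 13)/6 = 42/6 = 7; σ²_D = ((13−1)/6)² = 4.000
te_E = (1 + 4·2 + 15)/6 = 24/6 = 4; σ²_E = ((15−1)/6)² = 5.444

Forward pass:
ES_A = 0; EF_A = 12
ES_B = 0; EF_B = 14
ES_C = 0; EF_C = 7
ES_D = max(EF_B=14, EF_C=7) = 14; EF_D = 14+7 = 21
ES_E = max(EF_A=12, EF_D=21) = 21; EF_E = 21+4 = 25
Expected project duration μ = 25 days. Critical path: B → D → E.

Variances on critical path: σ²_B=2.778, σ²_D=4.000, σ²_E=5.444.
Largest is σ²_E = 5.444.

E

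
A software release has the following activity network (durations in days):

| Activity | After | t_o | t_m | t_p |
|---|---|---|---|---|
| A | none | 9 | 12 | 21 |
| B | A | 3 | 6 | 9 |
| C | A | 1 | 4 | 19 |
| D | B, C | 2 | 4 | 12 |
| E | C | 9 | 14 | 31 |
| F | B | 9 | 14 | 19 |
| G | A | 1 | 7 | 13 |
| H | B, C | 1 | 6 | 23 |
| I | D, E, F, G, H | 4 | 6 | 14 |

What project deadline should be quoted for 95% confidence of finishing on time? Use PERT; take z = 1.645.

te_A = (9 + 4·12 + 21)/6 = 78/6 = 13; σ²_A = ((21−9)/6)² = 4.000
te_B = (3 + 4·6 + 9)/6 = 36/6 = 6; σ²_B = ((9−3)/6)² = 1.000
te_C = (1 + 4·4 + 19)/6 = 36/6 = 6; σ²_C = ((19−1)/6)² = 9.000
te_D = (2 + 4·4 + 12)/6 = 30/6 = 5; σ²_D = ((12−2)/6)² = 2.778
te_E = (9 + 4·14 + 31)/6 = 96/6 = 16; σ²_E = ((31−9)/6)² = 13.444
te_F = (9 + 4·14 + 19)/6 = 84/6 = 14; σ²_F = ((19−9)/6)² = 2.778
te_G = (1 + 4·7 + 13)/6 = 42/6 = 7; σ²_G = ((13−1)/6)² = 4.000
te_H = (1 + 4·6 + 23)/6 = 48/6 = 8; σ²_H = ((23−1)/6)² = 13.444
te_I = (4 + 4·6 + 14)/6 = 42/6 = 7; σ²_I = ((14−4)/6)² = 2.778

Forward pass:
ES_A = 0; EF_A = 13
ES_B = 13; EF_B = 13+6 = 19
ES_C = 13; EF_C = 13+6 = 19
ES_D = max(EF_B=19, EF_C=19) = 19; EF_D = 19+5 = 24
ES_E = 19; EF_E = 19+16 = 35
ES_F = 19; EF_F = 19+14 = 33
ES_G = 13; EF_G = 13+7 = 20
ES_H = max(EF_B=19, EF_C=19) = 19; EF_H = 19+8 = 27
ES_I = max(EF_D=24, EF_E=35, EF_F=33, EF_G=20, EF_H=27) = 35; EF_I = 35+7 = 42
Expected project duration μ = 42 days. Critical path: A → C → E → I.

Variance along critical path = 4.000 + 9.000 + 13.444 + 2.778 = 29.222; σ = 5.406 days.
D = μ + z·σ = 42 + 1.645·5.406 = 50.9 days

50.9 days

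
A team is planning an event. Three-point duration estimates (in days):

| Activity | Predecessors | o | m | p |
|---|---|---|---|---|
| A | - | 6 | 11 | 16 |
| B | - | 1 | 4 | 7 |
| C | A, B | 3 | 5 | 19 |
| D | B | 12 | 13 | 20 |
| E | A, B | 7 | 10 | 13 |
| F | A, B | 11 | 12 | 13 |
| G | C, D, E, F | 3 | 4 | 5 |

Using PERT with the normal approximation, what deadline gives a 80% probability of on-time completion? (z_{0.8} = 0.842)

28.5 days

te_A = (6 + 4·11 + 16)/6 = 66/6 = 11; σ²_A = ((16−6)/6)² = 2.778
te_B = (1 + 4·4 + 7)/6 = 24/6 = 4; σ²_B = ((7−1)/6)² = 1.000
te_C = (3 + 4·5 + 19)/6 = 42/6 = 7; σ²_C = ((19−3)/6)² = 7.111
te_D = (12 + 4·13 + 20)/6 = 84/6 = 14; σ²_D = ((20−12)/6)² = 1.778
te_E = (7 + 4·10 + 13)/6 = 60/6 = 10; σ²_E = ((13−7)/6)² = 1.000
te_F = (11 + 4·12 + 13)/6 = 72/6 = 12; σ²_F = ((13−11)/6)² = 0.111
te_G = (3 + 4·4 + 5)/6 = 24/6 = 4; σ²_G = ((5−3)/6)² = 0.111

Forward pass:
ES_A = 0; EF_A = 11
ES_B = 0; EF_B = 4
ES_C = max(EF_A=11, EF_B=4) = 11; EF_C = 11+7 = 18
ES_D = 4; EF_D = 4+14 = 18
ES_E = max(EF_A=11, EF_B=4) = 11; EF_E = 11+10 = 21
ES_F = max(EF_A=11, EF_B=4) = 11; EF_F = 11+12 = 23
ES_G = max(EF_C=18, EF_D=18, EF_E=21, EF_F=23) = 23; EF_G = 23+4 = 27
Expected project duration μ = 27 days. Critical path: A → F → G.

Variance along critical path = 2.778 + 0.111 + 0.111 = 3.000; σ = 1.732 days.
D = μ + z·σ = 27 + 0.842·1.732 = 28.5 days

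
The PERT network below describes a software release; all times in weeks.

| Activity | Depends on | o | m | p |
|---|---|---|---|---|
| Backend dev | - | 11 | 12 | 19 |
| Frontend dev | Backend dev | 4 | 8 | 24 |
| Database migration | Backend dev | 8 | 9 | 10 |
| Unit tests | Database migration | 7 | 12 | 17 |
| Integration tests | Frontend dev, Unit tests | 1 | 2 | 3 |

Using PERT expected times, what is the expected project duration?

36 weeks

te_Backend dev = (11 + 4·12 + 19)/6 = 78/6 = 13
te_Frontend dev = (4 + 4·8 + 24)/6 = 60/6 = 10
te_Database migration = (8 + 4·9 + 10)/6 = 54/6 = 9
te_Unit tests = (7 + 4·12 + 17)/6 = 72/6 = 12
te_Integration tests = (1 + 4·2 + 3)/6 = 12/6 = 2

Forward pass:
ES_Backend dev = 0; EF_Backend dev = 13
ES_Frontend dev = 13; EF_Frontend dev = 13+10 = 23
ES_Database migration = 13; EF_Database migration = 13+9 = 22
ES_Unit tests = 22; EF_Unit tests = 22+12 = 34
ES_Integration tests = max(EF_Frontend dev=23, EF_Unit tests=34) = 34; EF_Integration tests = 34+2 = 36
Expected project duration μ = 36 weeks. Critical path: Backend dev → Database migration → Unit tests → Integration tests.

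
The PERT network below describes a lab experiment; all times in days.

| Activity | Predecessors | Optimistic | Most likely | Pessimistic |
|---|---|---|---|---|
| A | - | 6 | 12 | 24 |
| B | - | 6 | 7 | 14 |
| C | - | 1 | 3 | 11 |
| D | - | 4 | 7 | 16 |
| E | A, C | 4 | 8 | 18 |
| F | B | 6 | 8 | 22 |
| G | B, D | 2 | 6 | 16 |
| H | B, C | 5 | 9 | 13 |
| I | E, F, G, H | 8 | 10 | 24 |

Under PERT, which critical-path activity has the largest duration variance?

te_A = (6 + 4·12 + 24)/6 = 78/6 = 13; σ²_A = ((24−6)/6)² = 9.000
te_B = (6 + 4·7 + 14)/6 = 48/6 = 8; σ²_B = ((14−6)/6)² = 1.778
te_C = (1 + 4·3 + 11)/6 = 24/6 = 4; σ²_C = ((11−1)/6)² = 2.778
te_D = (4 + 4·7 + 16)/6 = 48/6 = 8; σ²_D = ((16−4)/6)² = 4.000
te_E = (4 + 4·8 + 18)/6 = 54/6 = 9; σ²_E = ((18−4)/6)² = 5.444
te_F = (6 + 4·8 + 22)/6 = 60/6 = 10; σ²_F = ((22−6)/6)² = 7.111
te_G = (2 + 4·6 + 16)/6 = 42/6 = 7; σ²_G = ((16−2)/6)² = 5.444
te_H = (5 + 4·9 + 13)/6 = 54/6 = 9; σ²_H = ((13−5)/6)² = 1.778
te_I = (8 + 4·10 + 24)/6 = 72/6 = 12; σ²_I = ((24−8)/6)² = 7.111

Forward pass:
ES_A = 0; EF_A = 13
ES_B = 0; EF_B = 8
ES_C = 0; EF_C = 4
ES_D = 0; EF_D = 8
ES_E = max(EF_A=13, EF_C=4) = 13; EF_E = 13+9 = 22
ES_F = 8; EF_F = 8+10 = 18
ES_G = max(EF_B=8, EF_D=8) = 8; EF_G = 8+7 = 15
ES_H = max(EF_B=8, EF_C=4) = 8; EF_H = 8+9 = 17
ES_I = max(EF_E=22, EF_F=18, EF_G=15, EF_H=17) = 22; EF_I = 22+12 = 34
Expected project duration μ = 34 days. Critical path: A → E → I.

Variances on critical path: σ²_A=9.000, σ²_E=5.444, σ²_I=7.111.
Largest is σ²_A = 9.000.

A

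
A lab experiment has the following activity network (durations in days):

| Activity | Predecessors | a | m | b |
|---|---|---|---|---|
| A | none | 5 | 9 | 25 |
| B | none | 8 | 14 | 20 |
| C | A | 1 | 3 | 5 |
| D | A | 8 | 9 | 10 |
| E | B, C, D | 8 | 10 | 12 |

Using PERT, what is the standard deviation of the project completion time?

3.42 days

te_A = (5 + 4·9 + 25)/6 = 66/6 = 11; σ²_A = ((25−5)/6)² = 11.111
te_B = (8 + 4·14 + 20)/6 = 84/6 = 14; σ²_B = ((20−8)/6)² = 4.000
te_C = (1 + 4·3 + 5)/6 = 18/6 = 3; σ²_C = ((5−1)/6)² = 0.444
te_D = (8 + 4·9 + 10)/6 = 54/6 = 9; σ²_D = ((10−8)/6)² = 0.111
te_E = (8 + 4·10 + 12)/6 = 60/6 = 10; σ²_E = ((12−8)/6)² = 0.444

Forward pass:
ES_A = 0; EF_A = 11
ES_B = 0; EF_B = 14
ES_C = 11; EF_C = 11+3 = 14
ES_D = 11; EF_D = 11+9 = 20
ES_E = max(EF_B=14, EF_C=14, EF_D=20) = 20; EF_E = 20+10 = 30
Expected project duration μ = 30 days. Critical path: A → D → E.

Variance along critical path = 11.111 + 0.111 + 0.444 = 11.667
σ = √11.667 = 3.416 days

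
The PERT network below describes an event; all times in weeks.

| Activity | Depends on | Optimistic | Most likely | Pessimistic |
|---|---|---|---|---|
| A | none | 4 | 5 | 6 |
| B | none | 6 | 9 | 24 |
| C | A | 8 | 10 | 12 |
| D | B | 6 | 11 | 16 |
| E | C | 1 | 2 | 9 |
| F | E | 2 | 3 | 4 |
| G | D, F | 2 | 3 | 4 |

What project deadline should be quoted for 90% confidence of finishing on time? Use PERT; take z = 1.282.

te_A = (4 + 4·5 + 6)/6 = 30/6 = 5; σ²_A = ((6−4)/6)² = 0.111
te_B = (6 + 4·9 + 24)/6 = 66/6 = 11; σ²_B = ((24−6)/6)² = 9.000
te_C = (8 + 4·10 + 12)/6 = 60/6 = 10; σ²_C = ((12−8)/6)² = 0.444
te_D = (6 + 4·11 + 16)/6 = 66/6 = 11; σ²_D = ((16−6)/6)² = 2.778
te_E = (1 + 4·2 + 9)/6 = 18/6 = 3; σ²_E = ((9−1)/6)² = 1.778
te_F = (2 + 4·3 + 4)/6 = 18/6 = 3; σ²_F = ((4−2)/6)² = 0.111
te_G = (2 + 4·3 + 4)/6 = 18/6 = 3; σ²_G = ((4−2)/6)² = 0.111

Forward pass:
ES_A = 0; EF_A = 5
ES_B = 0; EF_B = 11
ES_C = 5; EF_C = 5+10 = 15
ES_D = 11; EF_D = 11+11 = 22
ES_E = 15; EF_E = 15+3 = 18
ES_F = 18; EF_F = 18+3 = 21
ES_G = max(EF_D=22, EF_F=21) = 22; EF_G = 22+3 = 25
Expected project duration μ = 25 weeks. Critical path: B → D → G.

Variance along critical path = 9.000 + 2.778 + 0.111 = 11.889; σ = 3.448 weeks.
D = μ + z·σ = 25 + 1.282·3.448 = 29.4 weeks

29.4 weeks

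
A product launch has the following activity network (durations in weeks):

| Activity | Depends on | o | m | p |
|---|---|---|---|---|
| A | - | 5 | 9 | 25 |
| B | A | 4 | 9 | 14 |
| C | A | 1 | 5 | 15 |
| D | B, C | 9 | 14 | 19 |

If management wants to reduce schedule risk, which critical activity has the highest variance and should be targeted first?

A

te_A = (5 + 4·9 + 25)/6 = 66/6 = 11; σ²_A = ((25−5)/6)² = 11.111
te_B = (4 + 4·9 + 14)/6 = 54/6 = 9; σ²_B = ((14−4)/6)² = 2.778
te_C = (1 + 4·5 + 15)/6 = 36/6 = 6; σ²_C = ((15−1)/6)² = 5.444
te_D = (9 + 4·14 + 19)/6 = 84/6 = 14; σ²_D = ((19−9)/6)² = 2.778

Forward pass:
ES_A = 0; EF_A = 11
ES_B = 11; EF_B = 11+9 = 20
ES_C = 11; EF_C = 11+6 = 17
ES_D = max(EF_B=20, EF_C=17) = 20; EF_D = 20+14 = 34
Expected project duration μ = 34 weeks. Critical path: A → B → D.

Variances on critical path: σ²_A=11.111, σ²_B=2.778, σ²_D=2.778.
Largest is σ²_A = 11.111.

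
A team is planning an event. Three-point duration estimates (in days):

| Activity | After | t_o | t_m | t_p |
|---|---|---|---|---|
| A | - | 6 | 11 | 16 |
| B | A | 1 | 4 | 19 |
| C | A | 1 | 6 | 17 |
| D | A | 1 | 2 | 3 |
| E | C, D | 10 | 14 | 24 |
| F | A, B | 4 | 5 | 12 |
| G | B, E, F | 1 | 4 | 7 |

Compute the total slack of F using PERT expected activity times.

te_A = (6 + 4·11 + 16)/6 = 66/6 = 11
te_B = (1 + 4·4 + 19)/6 = 36/6 = 6
te_C = (1 + 4·6 + 17)/6 = 42/6 = 7
te_D = (1 + 4·2 + 3)/6 = 12/6 = 2
te_E = (10 + 4·14 + 24)/6 = 90/6 = 15
te_F = (4 + 4·5 + 12)/6 = 36/6 = 6
te_G = (1 + 4·4 + 7)/6 = 24/6 = 4

Forward pass:
ES_A = 0; EF_A = 11
ES_B = 11; EF_B = 11+6 = 17
ES_C = 11; EF_C = 11+7 = 18
ES_D = 11; EF_D = 11+2 = 13
ES_E = max(EF_C=18, EF_D=13) = 18; EF_E = 18+15 = 33
ES_F = max(EF_A=11, EF_B=17) = 17; EF_F = 17+6 = 23
ES_G = max(EF_B=17, EF_E=33, EF_F=23) = 33; EF_G = 33+4 = 37
Expected project duration μ = 37 days. Critical path: A → C → E → G.

Backward pass:
LF_G = 37; LS_G = 37−4 = 33
LF_F = LS_G = 33; LS_F = 33−6 = 27
LF_E = LS_G = 33; LS_E = 33−15 = 18
LF_D = LS_E = 18; LS_D = 18−2 = 16
LF_C = LS_E = 18; LS_C = 18−7 = 11
LF_B = min(LS_F=27, LS_G=33) = 27; LS_B = 27−6 = 21
LF_A = min(LS_B=21, LS_C=11, LS_D=16, LS_F=27) = 11; LS_A = 11−11 = 0
Slack_F = LS_F − ES_F = 27 − 17 = 10

10 days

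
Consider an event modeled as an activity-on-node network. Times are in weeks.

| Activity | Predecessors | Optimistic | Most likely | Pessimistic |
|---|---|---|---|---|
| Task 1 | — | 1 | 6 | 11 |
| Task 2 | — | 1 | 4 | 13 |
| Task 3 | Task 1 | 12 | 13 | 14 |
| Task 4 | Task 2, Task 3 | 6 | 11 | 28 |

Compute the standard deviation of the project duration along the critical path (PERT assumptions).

te_Task 1 = (1 + 4·6 + 11)/6 = 36/6 = 6; σ²_Task 1 = ((11−1)/6)² = 2.778
te_Task 2 = (1 + 4·4 + 13)/6 = 30/6 = 5; σ²_Task 2 = ((13−1)/6)² = 4.000
te_Task 3 = (12 + 4·13 + 14)/6 = 78/6 = 13; σ²_Task 3 = ((14−12)/6)² = 0.111
te_Task 4 = (6 + 4·11 + 28)/6 = 78/6 = 13; σ²_Task 4 = ((28−6)/6)² = 13.444

Forward pass:
ES_Task 1 = 0; EF_Task 1 = 6
ES_Task 2 = 0; EF_Task 2 = 5
ES_Task 3 = 6; EF_Task 3 = 6+13 = 19
ES_Task 4 = max(EF_Task 2=5, EF_Task 3=19) = 19; EF_Task 4 = 19+13 = 32
Expected project duration μ = 32 weeks. Critical path: Task 1 → Task 3 → Task 4.

Variance along critical path = 2.778 + 0.111 + 13.444 = 16.333
σ = √16.333 = 4.041 weeks

4.04 weeks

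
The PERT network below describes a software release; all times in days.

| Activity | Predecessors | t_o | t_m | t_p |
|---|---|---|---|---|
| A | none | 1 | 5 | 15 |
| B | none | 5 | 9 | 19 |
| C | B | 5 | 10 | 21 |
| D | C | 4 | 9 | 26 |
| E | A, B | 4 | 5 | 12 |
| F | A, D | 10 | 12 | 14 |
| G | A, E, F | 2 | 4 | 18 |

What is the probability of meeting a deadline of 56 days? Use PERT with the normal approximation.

0.850

te_A = (1 + 4·5 + 15)/6 = 36/6 = 6; σ²_A = ((15−1)/6)² = 5.444
te_B = (5 + 4·9 + 19)/6 = 60/6 = 10; σ²_B = ((19−5)/6)² = 5.444
te_C = (5 + 4·10 + 21)/6 = 66/6 = 11; σ²_C = ((21−5)/6)² = 7.111
te_D = (4 + 4·9 + 26)/6 = 66/6 = 11; σ²_D = ((26−4)/6)² = 13.444
te_E = (4 + 4·5 + 12)/6 = 36/6 = 6; σ²_E = ((12−4)/6)² = 1.778
te_F = (10 + 4·12 + 14)/6 = 72/6 = 12; σ²_F = ((14−10)/6)² = 0.444
te_G = (2 + 4·4 + 18)/6 = 36/6 = 6; σ²_G = ((18−2)/6)² = 7.111

Forward pass:
ES_A = 0; EF_A = 6
ES_B = 0; EF_B = 10
ES_C = 10; EF_C = 10+11 = 21
ES_D = 21; EF_D = 21+11 = 32
ES_E = max(EF_A=6, EF_B=10) = 10; EF_E = 10+6 = 16
ES_F = max(EF_A=6, EF_D=32) = 32; EF_F = 32+12 = 44
ES_G = max(EF_A=6, EF_E=16, EF_F=44) = 44; EF_G = 44+6 = 50
Expected project duration μ = 50 days. Critical path: B → C → D → F → G.

Variance along critical path = 5.444 + 7.111 + 13.444 + 0.444 + 7.111 = 33.556; σ = √33.556 = 5.793 days.
Z = (56 − 50) / 5.793 = 1.036
P(T ≤ 56) = Φ(1.036) ≈ 0.850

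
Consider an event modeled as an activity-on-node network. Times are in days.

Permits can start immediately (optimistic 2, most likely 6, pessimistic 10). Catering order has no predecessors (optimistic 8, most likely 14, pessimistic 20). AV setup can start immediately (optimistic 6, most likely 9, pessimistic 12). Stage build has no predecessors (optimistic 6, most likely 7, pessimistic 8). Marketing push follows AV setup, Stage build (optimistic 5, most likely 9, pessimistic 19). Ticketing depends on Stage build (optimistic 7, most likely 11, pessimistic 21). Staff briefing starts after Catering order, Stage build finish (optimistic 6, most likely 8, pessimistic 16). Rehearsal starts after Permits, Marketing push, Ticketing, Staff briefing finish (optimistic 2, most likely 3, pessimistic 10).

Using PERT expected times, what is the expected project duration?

te_Permits = (2 + 4·6 + 10)/6 = 36/6 = 6
te_Catering order = (8 + 4·14 + 20)/6 = 84/6 = 14
te_AV setup = (6 + 4·9 + 12)/6 = 54/6 = 9
te_Stage build = (6 + 4·7 + 8)/6 = 42/6 = 7
te_Marketing push = (5 + 4·9 + 19)/6 = 60/6 = 10
te_Ticketing = (7 + 4·11 + 21)/6 = 72/6 = 12
te_Staff briefing = (6 + 4·8 + 16)/6 = 54/6 = 9
te_Rehearsal = (2 + 4·3 + 10)/6 = 24/6 = 4

Forward pass:
ES_Permits = 0; EF_Permits = 6
ES_Catering order = 0; EF_Catering order = 14
ES_AV setup = 0; EF_AV setup = 9
ES_Stage build = 0; EF_Stage build = 7
ES_Marketing push = max(EF_AV setup=9, EF_Stage build=7) = 9; EF_Marketing push = 9+10 = 19
ES_Ticketing = 7; EF_Ticketing = 7+12 = 19
ES_Staff briefing = max(EF_Catering order=14, EF_Stage build=7) = 14; EF_Staff briefing = 14+9 = 23
ES_Rehearsal = max(EF_Permits=6, EF_Marketing push=19, EF_Ticketing=19, EF_Staff briefing=23) = 23; EF_Rehearsal = 23+4 = 27
Expected project duration μ = 27 days. Critical path: Catering order → Staff briefing → Rehearsal.

27 days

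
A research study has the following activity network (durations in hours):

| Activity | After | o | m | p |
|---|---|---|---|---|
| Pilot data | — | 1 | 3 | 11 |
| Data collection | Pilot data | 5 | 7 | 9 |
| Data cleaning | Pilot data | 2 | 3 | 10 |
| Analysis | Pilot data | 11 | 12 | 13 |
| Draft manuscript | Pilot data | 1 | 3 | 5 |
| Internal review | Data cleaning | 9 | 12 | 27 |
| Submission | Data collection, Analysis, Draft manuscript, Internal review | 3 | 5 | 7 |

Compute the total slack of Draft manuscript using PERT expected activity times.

15 hours

te_Pilot data = (1 + 4·3 + 11)/6 = 24/6 = 4
te_Data collection = (5 + 4·7 + 9)/6 = 42/6 = 7
te_Data cleaning = (2 + 4·3 + 10)/6 = 24/6 = 4
te_Analysis = (11 + 4·12 + 13)/6 = 72/6 = 12
te_Draft manuscript = (1 + 4·3 + 5)/6 = 18/6 = 3
te_Internal review = (9 + 4·12 + 27)/6 = 84/6 = 14
te_Submission = (3 + 4·5 + 7)/6 = 30/6 = 5

Forward pass:
ES_Pilot data = 0; EF_Pilot data = 4
ES_Data collection = 4; EF_Data collection = 4+7 = 11
ES_Data cleaning = 4; EF_Data cleaning = 4+4 = 8
ES_Analysis = 4; EF_Analysis = 4+12 = 16
ES_Draft manuscript = 4; EF_Draft manuscript = 4+3 = 7
ES_Internal review = 8; EF_Internal review = 8+14 = 22
ES_Submission = max(EF_Data collection=11, EF_Analysis=16, EF_Draft manuscript=7, EF_Internal review=22) = 22; EF_Submission = 22+5 = 27
Expected project duration μ = 27 hours. Critical path: Pilot data → Data cleaning → Internal review → Submission.

Backward pass:
LF_Submission = 27; LS_Submission = 27−5 = 22
LF_Internal review = LS_Submission = 22; LS_Internal review = 22−14 = 8
LF_Draft manuscript = LS_Submission = 22; LS_Draft manuscript = 22−3 = 19
LF_Analysis = LS_Submission = 22; LS_Analysis = 22−12 = 10
LF_Data cleaning = LS_Internal review = 8; LS_Data cleaning = 8−4 = 4
LF_Data collection = LS_Submission = 22; LS_Data collection = 22−7 = 15
LF_Pilot data = min(LS_Data collection=15, LS_Data cleaning=4, LS_Analysis=10, LS_Draft manuscript=19) = 4; LS_Pilot data = 4−4 = 0
Slack_Draft manuscript = LS_Draft manuscript − ES_Draft manuscript = 19 − 4 = 15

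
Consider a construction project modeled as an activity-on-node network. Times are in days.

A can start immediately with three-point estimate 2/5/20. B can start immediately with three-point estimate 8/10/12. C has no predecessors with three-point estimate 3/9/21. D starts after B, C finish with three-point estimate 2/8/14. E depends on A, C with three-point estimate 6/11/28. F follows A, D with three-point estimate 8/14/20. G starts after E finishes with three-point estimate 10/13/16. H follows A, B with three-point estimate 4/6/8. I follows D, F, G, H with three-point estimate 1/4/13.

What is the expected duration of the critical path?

41 days

te_A = (2 + 4·5 + 20)/6 = 42/6 = 7
te_B = (8 + 4·10 + 12)/6 = 60/6 = 10
te_C = (3 + 4·9 + 21)/6 = 60/6 = 10
te_D = (2 + 4·8 + 14)/6 = 48/6 = 8
te_E = (6 + 4·11 + 28)/6 = 78/6 = 13
te_F = (8 + 4·14 + 20)/6 = 84/6 = 14
te_G = (10 + 4·13 + 16)/6 = 78/6 = 13
te_H = (4 + 4·6 + 8)/6 = 36/6 = 6
te_I = (1 + 4·4 + 13)/6 = 30/6 = 5

Forward pass:
ES_A = 0; EF_A = 7
ES_B = 0; EF_B = 10
ES_C = 0; EF_C = 10
ES_D = max(EF_B=10, EF_C=10) = 10; EF_D = 10+8 = 18
ES_E = max(EF_A=7, EF_C=10) = 10; EF_E = 10+13 = 23
ES_F = max(EF_A=7, EF_D=18) = 18; EF_F = 18+14 = 32
ES_G = 23; EF_G = 23+13 = 36
ES_H = max(EF_A=7, EF_B=10) = 10; EF_H = 10+6 = 16
ES_I = max(EF_D=18, EF_F=32, EF_G=36, EF_H=16) = 36; EF_I = 36+5 = 41
Expected project duration μ = 41 days. Critical path: C → E → G → I.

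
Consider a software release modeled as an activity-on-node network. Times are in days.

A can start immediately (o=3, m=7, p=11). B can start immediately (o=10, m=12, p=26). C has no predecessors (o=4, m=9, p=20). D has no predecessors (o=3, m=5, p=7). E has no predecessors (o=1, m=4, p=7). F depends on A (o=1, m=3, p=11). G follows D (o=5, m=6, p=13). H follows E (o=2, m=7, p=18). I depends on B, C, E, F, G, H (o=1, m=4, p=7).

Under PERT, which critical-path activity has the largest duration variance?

B

te_A = (3 + 4·7 + 11)/6 = 42/6 = 7; σ²_A = ((11−3)/6)² = 1.778
te_B = (10 + 4·12 + 26)/6 = 84/6 = 14; σ²_B = ((26−10)/6)² = 7.111
te_C = (4 + 4·9 + 20)/6 = 60/6 = 10; σ²_C = ((20−4)/6)² = 7.111
te_D = (3 + 4·5 + 7)/6 = 30/6 = 5; σ²_D = ((7−3)/6)² = 0.444
te_E = (1 + 4·4 + 7)/6 = 24/6 = 4; σ²_E = ((7−1)/6)² = 1.000
te_F = (1 + 4·3 + 11)/6 = 24/6 = 4; σ²_F = ((11−1)/6)² = 2.778
te_G = (5 + 4·6 + 13)/6 = 42/6 = 7; σ²_G = ((13−5)/6)² = 1.778
te_H = (2 + 4·7 + 18)/6 = 48/6 = 8; σ²_H = ((18−2)/6)² = 7.111
te_I = (1 + 4·4 + 7)/6 = 24/6 = 4; σ²_I = ((7−1)/6)² = 1.000

Forward pass:
ES_A = 0; EF_A = 7
ES_B = 0; EF_B = 14
ES_C = 0; EF_C = 10
ES_D = 0; EF_D = 5
ES_E = 0; EF_E = 4
ES_F = 7; EF_F = 7+4 = 11
ES_G = 5; EF_G = 5+7 = 12
ES_H = 4; EF_H = 4+8 = 12
ES_I = max(EF_B=14, EF_C=10, EF_E=4, EF_F=11, EF_G=12, EF_H=12) = 14; EF_I = 14+4 = 18
Expected project duration μ = 18 days. Critical path: B → I.

Variances on critical path: σ²_B=7.111, σ²_I=1.000.
Largest is σ²_B = 7.111.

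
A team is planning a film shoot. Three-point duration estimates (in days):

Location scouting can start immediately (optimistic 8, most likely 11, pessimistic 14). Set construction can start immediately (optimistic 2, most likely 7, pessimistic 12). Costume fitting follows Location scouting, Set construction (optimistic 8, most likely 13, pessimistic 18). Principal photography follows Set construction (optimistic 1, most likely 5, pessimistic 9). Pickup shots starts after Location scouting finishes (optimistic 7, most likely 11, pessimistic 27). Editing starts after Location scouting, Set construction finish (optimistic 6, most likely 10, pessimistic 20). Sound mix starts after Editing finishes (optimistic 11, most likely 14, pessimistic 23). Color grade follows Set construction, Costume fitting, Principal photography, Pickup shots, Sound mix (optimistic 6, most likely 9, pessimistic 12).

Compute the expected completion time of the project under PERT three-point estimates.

46 days

te_Location scouting = (8 + 4·11 + 14)/6 = 66/6 = 11
te_Set construction = (2 + 4·7 + 12)/6 = 42/6 = 7
te_Costume fitting = (8 + 4·13 + 18)/6 = 78/6 = 13
te_Principal photography = (1 + 4·5 + 9)/6 = 30/6 = 5
te_Pickup shots = (7 + 4·11 + 27)/6 = 78/6 = 13
te_Editing = (6 + 4·10 + 20)/6 = 66/6 = 11
te_Sound mix = (11 + 4·14 + 23)/6 = 90/6 = 15
te_Color grade = (6 + 4·9 + 12)/6 = 54/6 = 9

Forward pass:
ES_Location scouting = 0; EF_Location scouting = 11
ES_Set construction = 0; EF_Set construction = 7
ES_Costume fitting = max(EF_Location scouting=11, EF_Set construction=7) = 11; EF_Costume fitting = 11+13 = 24
ES_Principal photography = 7; EF_Principal photography = 7+5 = 12
ES_Pickup shots = 11; EF_Pickup shots = 11+13 = 24
ES_Editing = max(EF_Location scouting=11, EF_Set construction=7) = 11; EF_Editing = 11+11 = 22
ES_Sound mix = 22; EF_Sound mix = 22+15 = 37
ES_Color grade = max(EF_Set construction=7, EF_Costume fitting=24, EF_Principal photography=12, EF_Pickup shots=24, EF_Sound mix=37) = 37; EF_Color grade = 37+9 = 46
Expected project duration μ = 46 days. Critical path: Location scouting → Editing → Sound mix → Color grade.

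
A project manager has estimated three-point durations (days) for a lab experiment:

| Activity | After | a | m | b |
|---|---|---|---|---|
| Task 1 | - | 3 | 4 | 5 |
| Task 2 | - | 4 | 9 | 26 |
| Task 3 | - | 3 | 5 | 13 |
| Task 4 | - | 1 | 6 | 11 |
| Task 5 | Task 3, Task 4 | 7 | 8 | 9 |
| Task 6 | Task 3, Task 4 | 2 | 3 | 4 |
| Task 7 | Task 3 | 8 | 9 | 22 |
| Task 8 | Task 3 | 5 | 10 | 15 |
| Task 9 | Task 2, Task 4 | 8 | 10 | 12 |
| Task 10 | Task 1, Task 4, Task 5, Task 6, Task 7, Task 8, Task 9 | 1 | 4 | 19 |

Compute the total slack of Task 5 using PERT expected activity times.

te_Task 1 = (3 + 4·4 + 5)/6 = 24/6 = 4
te_Task 2 = (4 + 4·9 + 26)/6 = 66/6 = 11
te_Task 3 = (3 + 4·5 + 13)/6 = 36/6 = 6
te_Task 4 = (1 + 4·6 + 11)/6 = 36/6 = 6
te_Task 5 = (7 + 4·8 + 9)/6 = 48/6 = 8
te_Task 6 = (2 + 4·3 + 4)/6 = 18/6 = 3
te_Task 7 = (8 + 4·9 + 22)/6 = 66/6 = 11
te_Task 8 = (5 + 4·10 + 15)/6 = 60/6 = 10
te_Task 9 = (8 + 4·10 + 12)/6 = 60/6 = 10
te_Task 10 = (1 + 4·4 + 19)/6 = 36/6 = 6

Forward pass:
ES_Task 1 = 0; EF_Task 1 = 4
ES_Task 2 = 0; EF_Task 2 = 11
ES_Task 3 = 0; EF_Task 3 = 6
ES_Task 4 = 0; EF_Task 4 = 6
ES_Task 5 = max(EF_Task 3=6, EF_Task 4=6) = 6; EF_Task 5 = 6+8 = 14
ES_Task 6 = max(EF_Task 3=6, EF_Task 4=6) = 6; EF_Task 6 = 6+3 = 9
ES_Task 7 = 6; EF_Task 7 = 6+11 = 17
ES_Task 8 = 6; EF_Task 8 = 6+10 = 16
ES_Task 9 = max(EF_Task 2=11, EF_Task 4=6) = 11; EF_Task 9 = 11+10 = 21
ES_Task 10 = max(EF_Task 1=4, EF_Task 4=6, EF_Task 5=14, EF_Task 6=9, EF_Task 7=17, EF_Task 8=16, EF_Task 9=21) = 21; EF_Task 10 = 21+6 = 27
Expected project duration μ = 27 days. Critical path: Task 2 → Task 9 → Task 10.

Backward pass:
LF_Task 10 = 27; LS_Task 10 = 27−6 = 21
LF_Task 9 = LS_Task 10 = 21; LS_Task 9 = 21−10 = 11
LF_Task 8 = LS_Task 10 = 21; LS_Task 8 = 21−10 = 11
LF_Task 7 = LS_Task 10 = 21; LS_Task 7 = 21−11 = 10
LF_Task 6 = LS_Task 10 = 21; LS_Task 6 = 21−3 = 18
LF_Task 5 = LS_Task 10 = 21; LS_Task 5 = 21−8 = 13
LF_Task 4 = min(LS_Task 5=13, LS_Task 6=18, LS_Task 9=11, LS_Task 10=21) = 11; LS_Task 4 = 11−6 = 5
LF_Task 3 = min(LS_Task 5=13, LS_Task 6=18, LS_Task 7=10, LS_Task 8=11) = 10; LS_Task 3 = 10−6 = 4
LF_Task 2 = LS_Task 9 = 11; LS_Task 2 = 11−11 = 0
LF_Task 1 = LS_Task 10 = 21; LS_Task 1 = 21−4 = 17
Slack_Task 5 = LS_Task 5 − ES_Task 5 = 13 − 6 = 7

7 days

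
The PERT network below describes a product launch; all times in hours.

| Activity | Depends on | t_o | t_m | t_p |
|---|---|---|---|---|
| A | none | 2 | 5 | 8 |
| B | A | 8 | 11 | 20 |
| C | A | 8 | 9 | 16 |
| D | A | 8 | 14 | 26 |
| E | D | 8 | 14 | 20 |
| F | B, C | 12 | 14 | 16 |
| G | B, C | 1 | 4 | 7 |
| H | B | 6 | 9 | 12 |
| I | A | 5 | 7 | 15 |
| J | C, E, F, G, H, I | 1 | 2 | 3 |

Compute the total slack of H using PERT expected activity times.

8 hours

te_A = (2 + 4·5 + 8)/6 = 30/6 = 5
te_B = (8 + 4·11 + 20)/6 = 72/6 = 12
te_C = (8 + 4·9 + 16)/6 = 60/6 = 10
te_D = (8 + 4·14 + 26)/6 = 90/6 = 15
te_E = (8 + 4·14 + 20)/6 = 84/6 = 14
te_F = (12 + 4·14 + 16)/6 = 84/6 = 14
te_G = (1 + 4·4 + 7)/6 = 24/6 = 4
te_H = (6 + 4·9 + 12)/6 = 54/6 = 9
te_I = (5 + 4·7 + 15)/6 = 48/6 = 8
te_J = (1 + 4·2 + 3)/6 = 12/6 = 2

Forward pass:
ES_A = 0; EF_A = 5
ES_B = 5; EF_B = 5+12 = 17
ES_C = 5; EF_C = 5+10 = 15
ES_D = 5; EF_D = 5+15 = 20
ES_E = 20; EF_E = 20+14 = 34
ES_F = max(EF_B=17, EF_C=15) = 17; EF_F = 17+14 = 31
ES_G = max(EF_B=17, EF_C=15) = 17; EF_G = 17+4 = 21
ES_H = 17; EF_H = 17+9 = 26
ES_I = 5; EF_I = 5+8 = 13
ES_J = max(EF_C=15, EF_E=34, EF_F=31, EF_G=21, EF_H=26, EF_I=13) = 34; EF_J = 34+2 = 36
Expected project duration μ = 36 hours. Critical path: A → D → E → J.

Backward pass:
LF_J = 36; LS_J = 36−2 = 34
LF_I = LS_J = 34; LS_I = 34−8 = 26
LF_H = LS_J = 34; LS_H = 34−9 = 25
LF_G = LS_J = 34; LS_G = 34−4 = 30
LF_F = LS_J = 34; LS_F = 34−14 = 20
LF_E = LS_J = 34; LS_E = 34−14 = 20
LF_D = LS_E = 20; LS_D = 20−15 = 5
LF_C = min(LS_F=20, LS_G=30, LS_J=34) = 20; LS_C = 20−10 = 10
LF_B = min(LS_F=20, LS_G=30, LS_H=25) = 20; LS_B = 20−12 = 8
LF_A = min(LS_B=8, LS_C=10, LS_D=5, LS_I=26) = 5; LS_A = 5−5 = 0
Slack_H = LS_H − ES_H = 25 − 17 = 8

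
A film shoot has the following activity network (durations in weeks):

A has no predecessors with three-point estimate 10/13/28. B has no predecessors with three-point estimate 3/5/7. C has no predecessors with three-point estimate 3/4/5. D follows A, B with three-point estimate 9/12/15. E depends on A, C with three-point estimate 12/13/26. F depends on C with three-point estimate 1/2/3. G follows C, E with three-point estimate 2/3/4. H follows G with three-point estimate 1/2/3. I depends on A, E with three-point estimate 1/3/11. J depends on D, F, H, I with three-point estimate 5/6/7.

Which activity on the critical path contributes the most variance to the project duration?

A

te_A = (10 + 4·13 + 28)/6 = 90/6 = 15; σ²_A = ((28−10)/6)² = 9.000
te_B = (3 + 4·5 + 7)/6 = 30/6 = 5; σ²_B = ((7−3)/6)² = 0.444
te_C = (3 + 4·4 + 5)/6 = 24/6 = 4; σ²_C = ((5−3)/6)² = 0.111
te_D = (9 + 4·12 + 15)/6 = 72/6 = 12; σ²_D = ((15−9)/6)² = 1.000
te_E = (12 + 4·13 + 26)/6 = 90/6 = 15; σ²_E = ((26−12)/6)² = 5.444
te_F = (1 + 4·2 + 3)/6 = 12/6 = 2; σ²_F = ((3−1)/6)² = 0.111
te_G = (2 + 4·3 + 4)/6 = 18/6 = 3; σ²_G = ((4−2)/6)² = 0.111
te_H = (1 + 4·2 + 3)/6 = 12/6 = 2; σ²_H = ((3−1)/6)² = 0.111
te_I = (1 + 4·3 + 11)/6 = 24/6 = 4; σ²_I = ((11−1)/6)² = 2.778
te_J = (5 + 4·6 + 7)/6 = 36/6 = 6; σ²_J = ((7−5)/6)² = 0.111

Forward pass:
ES_A = 0; EF_A = 15
ES_B = 0; EF_B = 5
ES_C = 0; EF_C = 4
ES_D = max(EF_A=15, EF_B=5) = 15; EF_D = 15+12 = 27
ES_E = max(EF_A=15, EF_C=4) = 15; EF_E = 15+15 = 30
ES_F = 4; EF_F = 4+2 = 6
ES_G = max(EF_C=4, EF_E=30) = 30; EF_G = 30+3 = 33
ES_H = 33; EF_H = 33+2 = 35
ES_I = max(EF_A=15, EF_E=30) = 30; EF_I = 30+4 = 34
ES_J = max(EF_D=27, EF_F=6, EF_H=35, EF_I=34) = 35; EF_J = 35+6 = 41
Expected project duration μ = 41 weeks. Critical path: A → E → G → H → J.

Variances on critical path: σ²_A=9.000, σ²_E=5.444, σ²_G=0.111, σ²_H=0.111, σ²_J=0.111.
Largest is σ²_A = 9.000.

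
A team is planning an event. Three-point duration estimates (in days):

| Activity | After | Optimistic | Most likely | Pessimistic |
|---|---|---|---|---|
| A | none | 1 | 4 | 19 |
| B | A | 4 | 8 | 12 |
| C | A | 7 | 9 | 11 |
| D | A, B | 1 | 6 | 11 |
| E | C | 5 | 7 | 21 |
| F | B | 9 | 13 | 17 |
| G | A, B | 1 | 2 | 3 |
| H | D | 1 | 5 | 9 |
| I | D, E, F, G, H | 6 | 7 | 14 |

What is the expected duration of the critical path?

35 days

te_A = (1 + 4·4 + 19)/6 = 36/6 = 6
te_B = (4 + 4·8 + 12)/6 = 48/6 = 8
te_C = (7 + 4·9 + 11)/6 = 54/6 = 9
te_D = (1 + 4·6 + 11)/6 = 36/6 = 6
te_E = (5 + 4·7 + 21)/6 = 54/6 = 9
te_F = (9 + 4·13 + 17)/6 = 78/6 = 13
te_G = (1 + 4·2 + 3)/6 = 12/6 = 2
te_H = (1 + 4·5 + 9)/6 = 30/6 = 5
te_I = (6 + 4·7 + 14)/6 = 48/6 = 8

Forward pass:
ES_A = 0; EF_A = 6
ES_B = 6; EF_B = 6+8 = 14
ES_C = 6; EF_C = 6+9 = 15
ES_D = max(EF_A=6, EF_B=14) = 14; EF_D = 14+6 = 20
ES_E = 15; EF_E = 15+9 = 24
ES_F = 14; EF_F = 14+13 = 27
ES_G = max(EF_A=6, EF_B=14) = 14; EF_G = 14+2 = 16
ES_H = 20; EF_H = 20+5 = 25
ES_I = max(EF_D=20, EF_E=24, EF_F=27, EF_G=16, EF_H=25) = 27; EF_I = 27+8 = 35
Expected project duration μ = 35 days. Critical path: A → B → F → I.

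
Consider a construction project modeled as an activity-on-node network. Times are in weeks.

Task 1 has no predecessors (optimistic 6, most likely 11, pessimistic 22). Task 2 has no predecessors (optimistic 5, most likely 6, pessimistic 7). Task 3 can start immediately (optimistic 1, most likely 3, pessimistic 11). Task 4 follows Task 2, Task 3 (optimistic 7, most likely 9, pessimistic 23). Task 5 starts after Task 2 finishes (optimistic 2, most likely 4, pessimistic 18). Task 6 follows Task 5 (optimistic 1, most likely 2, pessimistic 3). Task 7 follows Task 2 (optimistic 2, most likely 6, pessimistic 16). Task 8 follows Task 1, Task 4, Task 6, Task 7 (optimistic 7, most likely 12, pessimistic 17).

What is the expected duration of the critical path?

29 weeks

te_Task 1 = (6 + 4·11 + 22)/6 = 72/6 = 12
te_Task 2 = (5 + 4·6 + 7)/6 = 36/6 = 6
te_Task 3 = (1 + 4·3 + 11)/6 = 24/6 = 4
te_Task 4 = (7 + 4·9 + 23)/6 = 66/6 = 11
te_Task 5 = (2 + 4·4 + 18)/6 = 36/6 = 6
te_Task 6 = (1 + 4·2 + 3)/6 = 12/6 = 2
te_Task 7 = (2 + 4·6 + 16)/6 = 42/6 = 7
te_Task 8 = (7 + 4·12 + 17)/6 = 72/6 = 12

Forward pass:
ES_Task 1 = 0; EF_Task 1 = 12
ES_Task 2 = 0; EF_Task 2 = 6
ES_Task 3 = 0; EF_Task 3 = 4
ES_Task 4 = max(EF_Task 2=6, EF_Task 3=4) = 6; EF_Task 4 = 6+11 = 17
ES_Task 5 = 6; EF_Task 5 = 6+6 = 12
ES_Task 6 = 12; EF_Task 6 = 12+2 = 14
ES_Task 7 = 6; EF_Task 7 = 6+7 = 13
ES_Task 8 = max(EF_Task 1=12, EF_Task 4=17, EF_Task 6=14, EF_Task 7=13) = 17; EF_Task 8 = 17+12 = 29
Expected project duration μ = 29 weeks. Critical path: Task 2 → Task 4 → Task 8.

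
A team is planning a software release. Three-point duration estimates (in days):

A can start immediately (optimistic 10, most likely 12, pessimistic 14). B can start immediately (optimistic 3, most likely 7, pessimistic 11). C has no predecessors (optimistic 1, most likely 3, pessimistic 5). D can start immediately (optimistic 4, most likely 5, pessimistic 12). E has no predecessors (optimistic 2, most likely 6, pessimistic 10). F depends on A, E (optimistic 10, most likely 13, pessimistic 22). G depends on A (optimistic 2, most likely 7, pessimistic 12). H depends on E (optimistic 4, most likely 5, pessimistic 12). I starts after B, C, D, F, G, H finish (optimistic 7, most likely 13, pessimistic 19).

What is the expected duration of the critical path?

39 days

te_A = (10 + 4·12 + 14)/6 = 72/6 = 12
te_B = (3 + 4·7 + 11)/6 = 42/6 = 7
te_C = (1 + 4·3 + 5)/6 = 18/6 = 3
te_D = (4 + 4·5 + 12)/6 = 36/6 = 6
te_E = (2 + 4·6 + 10)/6 = 36/6 = 6
te_F = (10 + 4·13 + 22)/6 = 84/6 = 14
te_G = (2 + 4·7 + 12)/6 = 42/6 = 7
te_H = (4 + 4·5 + 12)/6 = 36/6 = 6
te_I = (7 + 4·13 + 19)/6 = 78/6 = 13

Forward pass:
ES_A = 0; EF_A = 12
ES_B = 0; EF_B = 7
ES_C = 0; EF_C = 3
ES_D = 0; EF_D = 6
ES_E = 0; EF_E = 6
ES_F = max(EF_A=12, EF_E=6) = 12; EF_F = 12+14 = 26
ES_G = 12; EF_G = 12+7 = 19
ES_H = 6; EF_H = 6+6 = 12
ES_I = max(EF_B=7, EF_C=3, EF_D=6, EF_F=26, EF_G=19, EF_H=12) = 26; EF_I = 26+13 = 39
Expected project duration μ = 39 days. Critical path: A → F → I.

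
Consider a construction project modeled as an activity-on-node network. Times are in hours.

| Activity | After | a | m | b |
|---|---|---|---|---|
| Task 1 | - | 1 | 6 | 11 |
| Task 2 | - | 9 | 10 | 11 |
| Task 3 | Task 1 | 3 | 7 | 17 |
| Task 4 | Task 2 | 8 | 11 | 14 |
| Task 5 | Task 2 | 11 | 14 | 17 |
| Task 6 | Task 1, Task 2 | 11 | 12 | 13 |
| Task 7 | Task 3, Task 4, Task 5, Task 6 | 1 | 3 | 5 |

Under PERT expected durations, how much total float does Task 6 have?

te_Task 1 = (1 + 4·6 + 11)/6 = 36/6 = 6
te_Task 2 = (9 + 4·10 + 11)/6 = 60/6 = 10
te_Task 3 = (3 + 4·7 + 17)/6 = 48/6 = 8
te_Task 4 = (8 + 4·11 + 14)/6 = 66/6 = 11
te_Task 5 = (11 + 4·14 + 17)/6 = 84/6 = 14
te_Task 6 = (11 + 4·12 + 13)/6 = 72/6 = 12
te_Task 7 = (1 + 4·3 + 5)/6 = 18/6 = 3

Forward pass:
ES_Task 1 = 0; EF_Task 1 = 6
ES_Task 2 = 0; EF_Task 2 = 10
ES_Task 3 = 6; EF_Task 3 = 6+8 = 14
ES_Task 4 = 10; EF_Task 4 = 10+11 = 21
ES_Task 5 = 10; EF_Task 5 = 10+14 = 24
ES_Task 6 = max(EF_Task 1=6, EF_Task 2=10) = 10; EF_Task 6 = 10+12 = 22
ES_Task 7 = max(EF_Task 3=14, EF_Task 4=21, EF_Task 5=24, EF_Task 6=22) = 24; EF_Task 7 = 24+3 = 27
Expected project duration μ = 27 hours. Critical path: Task 2 → Task 5 → Task 7.

Backward pass:
LF_Task 7 = 27; LS_Task 7 = 27−3 = 24
LF_Task 6 = LS_Task 7 = 24; LS_Task 6 = 24−12 = 12
LF_Task 5 = LS_Task 7 = 24; LS_Task 5 = 24−14 = 10
LF_Task 4 = LS_Task 7 = 24; LS_Task 4 = 24−11 = 13
LF_Task 3 = LS_Task 7 = 24; LS_Task 3 = 24−8 = 16
LF_Task 2 = min(LS_Task 4=13, LS_Task 5=10, LS_Task 6=12) = 10; LS_Task 2 = 10−10 = 0
LF_Task 1 = min(LS_Task 3=16, LS_Task 6=12) = 12; LS_Task 1 = 12−6 = 6
Slack_Task 6 = LS_Task 6 − ES_Task 6 = 12 − 10 = 2

2 hours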